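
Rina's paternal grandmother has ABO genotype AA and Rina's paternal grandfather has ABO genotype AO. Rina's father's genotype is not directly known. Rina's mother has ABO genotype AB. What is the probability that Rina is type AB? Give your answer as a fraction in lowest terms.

Rina's father's ABO genotype from AA × AO: 1/2 AA, 1/2 AO.
Crossing each possibility with the mother AB and summing P(type AB): 1/2·1/2 + 1/2·1/4 = 3/8.

3/8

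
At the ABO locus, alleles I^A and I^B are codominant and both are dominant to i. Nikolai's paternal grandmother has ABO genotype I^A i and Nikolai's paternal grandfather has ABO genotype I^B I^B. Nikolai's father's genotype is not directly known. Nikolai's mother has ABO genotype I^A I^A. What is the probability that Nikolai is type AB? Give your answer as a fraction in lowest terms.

Nikolai's father's ABO genotype from I^A i × I^B I^B: 1/2 I^A I^B, 1/2 I^B i.
Crossing each possibility with the mother I^A I^A and summing P(type AB): 1/2·1/2 + 1/2·1/2 = 1/2.

1/2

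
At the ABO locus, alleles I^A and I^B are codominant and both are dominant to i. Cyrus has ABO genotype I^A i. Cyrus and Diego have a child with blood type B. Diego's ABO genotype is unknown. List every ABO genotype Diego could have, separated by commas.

For each candidate genotype of Diego, check whether crossing it with I^A i can produce every observed child phenotype.
  I^A I^A → possible child types {A} ✗
  I^A I^B → possible child types {A, B, AB} ✓
  I^A i → possible child types {O, A} ✗
  I^B I^B → possible child types {B, AB} ✓
  I^B i → possible child types {O, A, B, AB} ✓
  i i → possible child types {O, A} ✗

I^A I^B, I^B I^B, I^B i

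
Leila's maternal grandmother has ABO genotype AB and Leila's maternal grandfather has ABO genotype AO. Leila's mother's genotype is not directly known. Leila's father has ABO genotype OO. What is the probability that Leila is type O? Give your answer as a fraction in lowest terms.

Leila's mother's ABO genotype from AB × AO: 1/4 AA, 1/4 AB, 1/4 AO, 1/4 BO.
Crossing each possibility with the father OO and summing P(type O): 1/4·0 + 1/4·0 + 1/4·1/2 + 1/4·1/2 = 1/4.

1/4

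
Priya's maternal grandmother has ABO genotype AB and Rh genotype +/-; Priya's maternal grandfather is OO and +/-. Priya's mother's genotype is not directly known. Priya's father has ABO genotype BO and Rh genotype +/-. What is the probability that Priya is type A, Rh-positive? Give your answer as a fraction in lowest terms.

Priya's mother's ABO genotype from AB × OO: 1/2 AO, 1/2 BO.
Crossing each possibility with the father BO and summing P(type A): 1/2·1/4 + 1/2·0 = 1/8.
Similarly for Rh via the mother's Rh distribution: P(Rh+) = 3/4.
Independent loci: 1/8 × 3/4 = 3/32.

3/32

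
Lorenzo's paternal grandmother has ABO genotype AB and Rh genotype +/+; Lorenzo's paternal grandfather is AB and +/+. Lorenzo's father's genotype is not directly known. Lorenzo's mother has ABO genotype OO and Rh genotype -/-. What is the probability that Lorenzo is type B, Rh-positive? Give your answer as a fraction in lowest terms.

1/2

Lorenzo's father's ABO genotype from AB × AB: 1/4 AA, 1/2 AB, 1/4 BB.
Crossing each possibility with the mother OO and summing P(type B): 1/4·0 + 1/2·1/2 + 1/4·1 = 1/2.
Similarly for Rh via the father's Rh distribution: P(Rh+) = 1.
Independent loci: 1/2 × 1 = 1/2.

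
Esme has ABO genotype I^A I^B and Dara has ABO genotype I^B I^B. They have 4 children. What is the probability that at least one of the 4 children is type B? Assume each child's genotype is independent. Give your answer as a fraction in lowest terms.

15/16

ABO cross I^A I^B × I^B I^B → 1/2 B, 1/2 AB.
So P(type B) = 1/2 per child.
P(none) = (1/2)^4 = 1/16; P(at least one) = 1 − 1/16 = 15/16.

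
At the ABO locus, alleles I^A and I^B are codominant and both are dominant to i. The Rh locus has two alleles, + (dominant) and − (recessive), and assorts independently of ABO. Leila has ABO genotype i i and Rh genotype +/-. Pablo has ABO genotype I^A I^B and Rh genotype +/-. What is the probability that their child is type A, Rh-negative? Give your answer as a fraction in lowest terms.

ABO cross i i × I^A I^B → offspring phenotypes: 1/2 A, 1/2 B.
Rh cross +/- × +/- → 3/4 Rh+, 1/4 Rh-.
Independent loci: P(type A, Rh-negative) = 1/2 × 1/4 = 1/8.

1/8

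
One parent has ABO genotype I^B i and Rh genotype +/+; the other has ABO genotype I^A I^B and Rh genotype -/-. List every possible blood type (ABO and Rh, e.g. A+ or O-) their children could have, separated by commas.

A+, B+, AB+

Gametes from I^B i × I^A I^B give offspring ABO genotypes I^A I^B, I^A i, I^B I^B, I^B i, i.e. phenotypes A, B, AB.
Rh cross +/+ × -/- → phenotypes Rh+.
Combining independently: A+, B+, AB+.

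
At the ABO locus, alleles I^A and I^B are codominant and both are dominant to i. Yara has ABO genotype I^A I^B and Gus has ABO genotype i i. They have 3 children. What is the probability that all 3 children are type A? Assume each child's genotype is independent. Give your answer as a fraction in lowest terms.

1/8

ABO cross I^A I^B × i i → 1/2 A, 1/2 B.
So P(type A) = 1/2 per child.
All 3 independent: (1/2)^3 = 1/8.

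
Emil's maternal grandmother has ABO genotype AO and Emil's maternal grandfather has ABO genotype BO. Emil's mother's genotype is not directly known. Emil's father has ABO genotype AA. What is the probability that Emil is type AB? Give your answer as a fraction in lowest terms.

Emil's mother's ABO genotype from AO × BO: 1/4 AB, 1/4 AO, 1/4 BO, 1/4 OO.
Crossing each possibility with the father AA and summing P(type AB): 1/4·1/2 + 1/4·0 + 1/4·1/2 + 1/4·0 = 1/4.

1/4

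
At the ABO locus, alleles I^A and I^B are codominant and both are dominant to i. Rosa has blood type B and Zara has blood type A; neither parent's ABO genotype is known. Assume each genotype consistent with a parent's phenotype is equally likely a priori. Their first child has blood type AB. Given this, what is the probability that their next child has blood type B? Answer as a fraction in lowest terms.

Possible genotypes: Rosa ∈ {I^B I^B, I^B i}; Zara ∈ {I^A I^A, I^A i}.
Weight each parental genotype pair by prior × P(type-AB child):
  I^B I^B × I^A I^A: posterior weight 4/9; P(next child type B) = 0.
  I^B I^B × I^A i: posterior weight 2/9; P(next child type B) = 1/2.
  I^B i × I^A I^A: posterior weight 2/9; P(next child type B) = 0.
  I^B i × I^A i: posterior weight 1/9; P(next child type B) = 1/4.
Weighted sum = 5/36.

5/36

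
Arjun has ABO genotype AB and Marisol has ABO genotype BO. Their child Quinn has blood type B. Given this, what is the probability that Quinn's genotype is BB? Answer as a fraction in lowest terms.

Cross AB × BO → 1/4 AB, 1/4 AO, 1/4 BB, 1/4 BO.
Type-B genotypes among offspring: BB (1/4), BO (1/4); total 1/2.
P(BB | type B) = (1/4) / (1/2) = 1/2.

1/2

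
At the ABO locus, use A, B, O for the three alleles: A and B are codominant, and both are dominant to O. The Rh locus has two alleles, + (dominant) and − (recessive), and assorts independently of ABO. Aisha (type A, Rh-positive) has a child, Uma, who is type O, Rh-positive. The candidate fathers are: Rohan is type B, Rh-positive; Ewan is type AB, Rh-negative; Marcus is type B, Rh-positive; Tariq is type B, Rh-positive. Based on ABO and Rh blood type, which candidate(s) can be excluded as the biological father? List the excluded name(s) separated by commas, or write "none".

Ewan

A candidate is excluded only if no genotype consistent with his phenotype could produce a type O, Rh-positive child with a type A, Rh-positive mother.
Ewan (type AB, Rh-): no genotype consistent with that phenotype can produce a type-O Rh+ child with a type-A mother.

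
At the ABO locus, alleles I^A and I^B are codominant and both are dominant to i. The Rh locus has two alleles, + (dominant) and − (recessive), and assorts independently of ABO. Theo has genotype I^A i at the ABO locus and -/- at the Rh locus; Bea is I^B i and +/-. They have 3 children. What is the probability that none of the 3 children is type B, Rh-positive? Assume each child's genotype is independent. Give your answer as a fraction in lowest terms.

343/512

ABO cross I^A i × I^B i → 1/4 O, 1/4 A, 1/4 B, 1/4 AB.
Rh cross -/- × +/- → 1/2 Rh+, 1/2 Rh-; so P(type B, Rh-positive) = 1/4 × 1/2 = 1/8 per child.
P(not type B, Rh-positive) = 7/8 for one child; (7/8)^3 = 343/512.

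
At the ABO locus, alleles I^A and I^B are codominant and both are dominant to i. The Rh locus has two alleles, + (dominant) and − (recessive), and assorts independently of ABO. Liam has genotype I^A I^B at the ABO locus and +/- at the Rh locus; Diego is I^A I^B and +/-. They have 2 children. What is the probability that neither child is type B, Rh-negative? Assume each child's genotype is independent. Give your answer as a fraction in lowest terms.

ABO cross I^A I^B × I^A I^B → 1/4 A, 1/4 B, 1/2 AB.
Rh cross +/- × +/- → 3/4 Rh+, 1/4 Rh-; so P(type B, Rh-negative) = 1/4 × 1/4 = 1/16 per child.
P(not type B, Rh-negative) = 15/16 for one child; (15/16)^2 = 225/256.

225/256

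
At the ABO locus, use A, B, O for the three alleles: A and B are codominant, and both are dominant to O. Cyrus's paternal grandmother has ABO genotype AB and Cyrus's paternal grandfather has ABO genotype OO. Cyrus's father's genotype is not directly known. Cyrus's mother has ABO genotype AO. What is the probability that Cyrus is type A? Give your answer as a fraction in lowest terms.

1/2

Cyrus's father's ABO genotype from AB × OO: 1/2 AO, 1/2 BO.
Crossing each possibility with the mother AO and summing P(type A): 1/2·3/4 + 1/2·1/4 = 1/2.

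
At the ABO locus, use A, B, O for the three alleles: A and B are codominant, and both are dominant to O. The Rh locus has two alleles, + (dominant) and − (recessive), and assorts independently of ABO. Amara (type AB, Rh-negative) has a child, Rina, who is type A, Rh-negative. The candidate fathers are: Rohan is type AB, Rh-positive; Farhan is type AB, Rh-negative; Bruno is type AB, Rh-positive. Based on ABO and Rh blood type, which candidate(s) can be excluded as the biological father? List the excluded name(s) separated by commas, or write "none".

none

A candidate is excluded only if no genotype consistent with his phenotype could produce a type A, Rh-negative child with a type AB, Rh-negative mother.
Every candidate has at least one consistent genotype combination, so none can be excluded.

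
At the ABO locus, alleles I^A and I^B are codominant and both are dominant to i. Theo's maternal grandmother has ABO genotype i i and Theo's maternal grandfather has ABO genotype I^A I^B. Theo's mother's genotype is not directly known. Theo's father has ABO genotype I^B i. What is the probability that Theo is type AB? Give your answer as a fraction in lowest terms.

1/8

Theo's mother's ABO genotype from i i × I^A I^B: 1/2 I^A i, 1/2 I^B i.
Crossing each possibility with the father I^B i and summing P(type AB): 1/2·1/4 + 1/2·0 = 1/8.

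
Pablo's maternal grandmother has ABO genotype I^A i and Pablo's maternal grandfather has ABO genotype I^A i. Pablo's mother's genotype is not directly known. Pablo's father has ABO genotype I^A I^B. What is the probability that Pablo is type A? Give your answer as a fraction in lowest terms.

Pablo's mother's ABO genotype from I^A i × I^A i: 1/4 I^A I^A, 1/2 I^A i, 1/4 i i.
Crossing each possibility with the father I^A I^B and summing P(type A): 1/4·1/2 + 1/2·1/2 + 1/4·1/2 = 1/2.

1/2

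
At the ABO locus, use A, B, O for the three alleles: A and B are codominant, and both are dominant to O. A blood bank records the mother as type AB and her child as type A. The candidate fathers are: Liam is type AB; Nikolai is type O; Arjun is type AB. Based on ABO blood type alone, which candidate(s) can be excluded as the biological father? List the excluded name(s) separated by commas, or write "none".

A candidate is excluded only if no genotype consistent with his phenotype could produce a type A child with a type AB mother.
Every candidate has at least one consistent genotype combination, so none can be excluded.

none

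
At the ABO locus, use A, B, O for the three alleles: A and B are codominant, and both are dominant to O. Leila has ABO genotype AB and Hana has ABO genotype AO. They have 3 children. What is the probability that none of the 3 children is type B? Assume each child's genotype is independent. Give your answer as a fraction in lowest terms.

27/64

ABO cross AB × AO → 1/2 A, 1/4 B, 1/4 AB.
So P(type B) = 1/4 per child.
P(not type B) = 3/4 for one child; (3/4)^3 = 27/64.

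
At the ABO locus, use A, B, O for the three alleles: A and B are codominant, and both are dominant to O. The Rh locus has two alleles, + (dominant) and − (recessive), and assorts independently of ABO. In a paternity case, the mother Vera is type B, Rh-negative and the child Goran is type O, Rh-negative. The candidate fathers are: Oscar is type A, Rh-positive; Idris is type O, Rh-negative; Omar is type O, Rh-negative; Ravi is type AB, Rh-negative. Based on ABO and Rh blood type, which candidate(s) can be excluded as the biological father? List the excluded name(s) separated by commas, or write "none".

A candidate is excluded only if no genotype consistent with his phenotype could produce a type O, Rh-negative child with a type B, Rh-negative mother.
Ravi (type AB, Rh-): no genotype consistent with that phenotype can produce a type-O Rh- child with a type-B mother.

Ravi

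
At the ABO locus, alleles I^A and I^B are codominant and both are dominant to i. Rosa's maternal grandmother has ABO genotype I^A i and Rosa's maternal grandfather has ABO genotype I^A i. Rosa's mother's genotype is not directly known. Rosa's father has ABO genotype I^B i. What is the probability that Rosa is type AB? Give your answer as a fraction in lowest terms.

Rosa's mother's ABO genotype from I^A i × I^A i: 1/4 I^A I^A, 1/2 I^A i, 1/4 i i.
Crossing each possibility with the father I^B i and summing P(type AB): 1/4·1/2 + 1/2·1/4 + 1/4·0 = 1/4.

1/4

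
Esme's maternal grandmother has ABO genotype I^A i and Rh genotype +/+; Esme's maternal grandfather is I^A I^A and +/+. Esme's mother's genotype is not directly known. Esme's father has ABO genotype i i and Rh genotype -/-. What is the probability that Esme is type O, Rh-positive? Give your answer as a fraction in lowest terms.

1/4

Esme's mother's ABO genotype from I^A i × I^A I^A: 1/2 I^A I^A, 1/2 I^A i.
Crossing each possibility with the father i i and summing P(type O): 1/2·0 + 1/2·1/2 = 1/4.
Similarly for Rh via the mother's Rh distribution: P(Rh+) = 1.
Independent loci: 1/4 × 1 = 1/4.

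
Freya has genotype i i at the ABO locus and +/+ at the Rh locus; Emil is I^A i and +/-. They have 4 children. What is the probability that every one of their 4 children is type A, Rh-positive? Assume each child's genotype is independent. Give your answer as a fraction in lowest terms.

1/16

ABO cross i i × I^A i → 1/2 O, 1/2 A.
Rh cross +/+ × +/- → 1 Rh+; so P(type A, Rh-positive) = 1/2 × 1 = 1/2 per child.
All 4 independent: (1/2)^4 = 1/16.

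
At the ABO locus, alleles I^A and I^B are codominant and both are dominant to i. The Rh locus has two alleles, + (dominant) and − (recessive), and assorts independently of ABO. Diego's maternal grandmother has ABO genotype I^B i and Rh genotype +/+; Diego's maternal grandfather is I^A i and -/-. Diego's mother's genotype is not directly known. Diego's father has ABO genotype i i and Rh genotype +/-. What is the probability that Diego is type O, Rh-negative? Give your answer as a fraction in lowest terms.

Diego's mother's ABO genotype from I^B i × I^A i: 1/4 I^A I^B, 1/4 I^A i, 1/4 I^B i, 1/4 i i.
Crossing each possibility with the father i i and summing P(type O): 1/4·0 + 1/4·1/2 + 1/4·1/2 + 1/4·1 = 1/2.
Similarly for Rh via the mother's Rh distribution: P(Rh-) = 1/4.
Independent loci: 1/2 × 1/4 = 1/8.

1/8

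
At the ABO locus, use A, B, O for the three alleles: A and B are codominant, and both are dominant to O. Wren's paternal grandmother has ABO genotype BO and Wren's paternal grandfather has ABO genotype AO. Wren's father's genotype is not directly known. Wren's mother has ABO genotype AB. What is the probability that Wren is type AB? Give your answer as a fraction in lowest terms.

1/4

Wren's father's ABO genotype from BO × AO: 1/4 AB, 1/4 AO, 1/4 BO, 1/4 OO.
Crossing each possibility with the mother AB and summing P(type AB): 1/4·1/2 + 1/4·1/4 + 1/4·1/4 + 1/4·0 = 1/4.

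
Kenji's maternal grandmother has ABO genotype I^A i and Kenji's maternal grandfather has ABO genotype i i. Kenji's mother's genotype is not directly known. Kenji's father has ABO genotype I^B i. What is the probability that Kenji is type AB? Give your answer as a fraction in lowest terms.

Kenji's mother's ABO genotype from I^A i × i i: 1/2 I^A i, 1/2 i i.
Crossing each possibility with the father I^B i and summing P(type AB): 1/2·1/4 + 1/2·0 = 1/8.

1/8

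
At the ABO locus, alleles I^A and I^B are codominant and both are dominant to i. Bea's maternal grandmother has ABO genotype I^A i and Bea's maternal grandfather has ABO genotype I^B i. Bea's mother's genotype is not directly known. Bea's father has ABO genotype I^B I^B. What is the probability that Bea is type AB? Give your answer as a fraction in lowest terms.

1/4

Bea's mother's ABO genotype from I^A i × I^B i: 1/4 I^A I^B, 1/4 I^A i, 1/4 I^B i, 1/4 i i.
Crossing each possibility with the father I^B I^B and summing P(type AB): 1/4·1/2 + 1/4·1/2 + 1/4·0 + 1/4·0 = 1/4.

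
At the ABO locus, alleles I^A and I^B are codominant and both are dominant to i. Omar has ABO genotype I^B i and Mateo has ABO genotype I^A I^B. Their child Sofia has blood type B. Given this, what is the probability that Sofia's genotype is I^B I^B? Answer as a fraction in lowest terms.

1/2

Cross I^B i × I^A I^B → 1/4 I^A I^B, 1/4 I^A i, 1/4 I^B I^B, 1/4 I^B i.
Type-B genotypes among offspring: I^B I^B (1/4), I^B i (1/4); total 1/2.
P(I^B I^B | type B) = (1/4) / (1/2) = 1/2.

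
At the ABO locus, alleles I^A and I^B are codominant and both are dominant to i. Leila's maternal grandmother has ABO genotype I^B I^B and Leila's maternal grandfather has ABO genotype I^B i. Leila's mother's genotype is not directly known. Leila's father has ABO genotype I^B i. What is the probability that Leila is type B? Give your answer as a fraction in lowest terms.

7/8

Leila's mother's ABO genotype from I^B I^B × I^B i: 1/2 I^B I^B, 1/2 I^B i.
Crossing each possibility with the father I^B i and summing P(type B): 1/2·1 + 1/2·3/4 = 7/8.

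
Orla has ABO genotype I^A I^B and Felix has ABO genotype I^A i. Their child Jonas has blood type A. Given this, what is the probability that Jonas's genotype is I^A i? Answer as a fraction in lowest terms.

1/2

Cross I^A I^B × I^A i → 1/4 I^A I^A, 1/4 I^A I^B, 1/4 I^A i, 1/4 I^B i.
Type-A genotypes among offspring: I^A I^A (1/4), I^A i (1/4); total 1/2.
P(I^A i | type A) = (1/4) / (1/2) = 1/2.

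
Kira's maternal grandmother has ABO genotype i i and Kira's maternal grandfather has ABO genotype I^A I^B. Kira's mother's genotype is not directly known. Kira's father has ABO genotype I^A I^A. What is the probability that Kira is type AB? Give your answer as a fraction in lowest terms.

1/4

Kira's mother's ABO genotype from i i × I^A I^B: 1/2 I^A i, 1/2 I^B i.
Crossing each possibility with the father I^A I^A and summing P(type AB): 1/2·0 + 1/2·1/2 = 1/4.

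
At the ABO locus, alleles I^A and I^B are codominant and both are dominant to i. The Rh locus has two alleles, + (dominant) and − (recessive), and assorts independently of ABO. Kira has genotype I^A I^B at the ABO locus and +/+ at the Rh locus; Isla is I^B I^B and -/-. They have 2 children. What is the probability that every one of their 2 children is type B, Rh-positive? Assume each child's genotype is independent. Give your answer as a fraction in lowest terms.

1/4

ABO cross I^A I^B × I^B I^B → 1/2 B, 1/2 AB.
Rh cross +/+ × -/- → 1 Rh+; so P(type B, Rh-positive) = 1/2 × 1 = 1/2 per child.
All 2 independent: (1/2)^2 = 1/4.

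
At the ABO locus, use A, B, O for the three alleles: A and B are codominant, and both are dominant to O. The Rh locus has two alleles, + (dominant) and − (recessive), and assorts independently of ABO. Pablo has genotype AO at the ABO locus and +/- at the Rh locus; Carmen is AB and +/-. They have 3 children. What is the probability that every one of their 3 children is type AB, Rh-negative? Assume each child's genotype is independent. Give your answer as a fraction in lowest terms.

1/4096

ABO cross AO × AB → 1/2 A, 1/4 B, 1/4 AB.
Rh cross +/- × +/- → 3/4 Rh+, 1/4 Rh-; so P(type AB, Rh-negative) = 1/4 × 1/4 = 1/16 per child.
All 3 independent: (1/16)^3 = 1/4096.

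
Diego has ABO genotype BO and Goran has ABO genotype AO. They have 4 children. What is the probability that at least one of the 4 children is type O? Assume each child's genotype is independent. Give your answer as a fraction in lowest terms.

ABO cross BO × AO → 1/4 O, 1/4 A, 1/4 B, 1/4 AB.
So P(type O) = 1/4 per child.
P(none) = (3/4)^4 = 81/256; P(at least one) = 1 − 81/256 = 175/256.

175/256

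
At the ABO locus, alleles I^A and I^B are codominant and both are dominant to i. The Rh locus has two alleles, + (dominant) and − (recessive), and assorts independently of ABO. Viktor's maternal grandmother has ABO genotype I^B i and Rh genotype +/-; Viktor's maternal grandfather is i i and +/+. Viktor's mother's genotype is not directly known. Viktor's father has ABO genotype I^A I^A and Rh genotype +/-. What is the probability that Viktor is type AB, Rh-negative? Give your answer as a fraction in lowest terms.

1/32

Viktor's mother's ABO genotype from I^B i × i i: 1/2 I^B i, 1/2 i i.
Crossing each possibility with the father I^A I^A and summing P(type AB): 1/2·1/2 + 1/2·0 = 1/4.
Similarly for Rh via the mother's Rh distribution: P(Rh-) = 1/8.
Independent loci: 1/4 × 1/8 = 1/32.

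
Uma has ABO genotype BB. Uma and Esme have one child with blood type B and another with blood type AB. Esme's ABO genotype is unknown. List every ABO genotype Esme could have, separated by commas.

For each candidate genotype of Esme, check whether crossing it with BB can produce every observed child phenotype.
  AA → possible child types {AB} ✗
  AB → possible child types {B, AB} ✓
  AO → possible child types {B, AB} ✓
  BB → possible child types {B} ✗
  BO → possible child types {B} ✗
  OO → possible child types {B} ✗

AB, AO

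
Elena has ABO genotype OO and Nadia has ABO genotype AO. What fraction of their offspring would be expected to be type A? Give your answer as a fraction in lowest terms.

ABO cross OO × AO → offspring phenotypes: 1/2 O, 1/2 A.
So P(type A) = 1/2.

1/2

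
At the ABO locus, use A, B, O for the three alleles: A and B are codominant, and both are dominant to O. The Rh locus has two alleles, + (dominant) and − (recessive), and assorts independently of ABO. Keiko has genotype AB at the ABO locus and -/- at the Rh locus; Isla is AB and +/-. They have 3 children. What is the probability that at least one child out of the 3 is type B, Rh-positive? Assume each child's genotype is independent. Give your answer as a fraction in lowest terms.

169/512

ABO cross AB × AB → 1/4 A, 1/4 B, 1/2 AB.
Rh cross -/- × +/- → 1/2 Rh+, 1/2 Rh-; so P(type B, Rh-positive) = 1/4 × 1/2 = 1/8 per child.
P(none) = (7/8)^3 = 343/512; P(at least one) = 1 − 343/512 = 169/512.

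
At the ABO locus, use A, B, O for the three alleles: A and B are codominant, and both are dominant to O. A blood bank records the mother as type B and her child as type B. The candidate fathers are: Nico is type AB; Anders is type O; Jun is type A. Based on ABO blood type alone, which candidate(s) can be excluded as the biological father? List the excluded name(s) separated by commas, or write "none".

A candidate is excluded only if no genotype consistent with his phenotype could produce a type B child with a type B mother.
Every candidate has at least one consistent genotype combination, so none can be excluded.

none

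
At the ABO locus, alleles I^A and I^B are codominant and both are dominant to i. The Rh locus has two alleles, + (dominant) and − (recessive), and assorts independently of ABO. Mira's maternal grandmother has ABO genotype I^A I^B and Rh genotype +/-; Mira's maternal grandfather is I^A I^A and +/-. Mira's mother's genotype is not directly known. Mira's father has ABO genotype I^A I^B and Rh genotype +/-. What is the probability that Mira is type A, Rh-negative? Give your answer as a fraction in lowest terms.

Mira's mother's ABO genotype from I^A I^B × I^A I^A: 1/2 I^A I^A, 1/2 I^A I^B.
Crossing each possibility with the father I^A I^B and summing P(type A): 1/2·1/2 + 1/2·1/4 = 3/8.
Similarly for Rh via the mother's Rh distribution: P(Rh-) = 1/4.
Independent loci: 3/8 × 1/4 = 3/32.

3/32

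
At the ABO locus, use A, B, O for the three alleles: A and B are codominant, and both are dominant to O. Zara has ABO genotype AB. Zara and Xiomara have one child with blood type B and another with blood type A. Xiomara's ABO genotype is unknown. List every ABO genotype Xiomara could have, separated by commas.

For each candidate genotype of Xiomara, check whether crossing it with AB can produce every observed child phenotype.
  AA → possible child types {A, AB} ✗
  AB → possible child types {A, B, AB} ✓
  AO → possible child types {A, B, AB} ✓
  BB → possible child types {B, AB} ✗
  BO → possible child types {A, B, AB} ✓
  OO → possible child types {A, B} ✓

AB, AO, BO, OO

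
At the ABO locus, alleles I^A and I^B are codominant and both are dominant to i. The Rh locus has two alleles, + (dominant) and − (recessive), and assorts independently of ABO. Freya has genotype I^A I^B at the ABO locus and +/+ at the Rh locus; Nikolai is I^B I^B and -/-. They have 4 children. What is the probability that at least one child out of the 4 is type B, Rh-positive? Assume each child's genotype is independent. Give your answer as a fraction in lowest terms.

15/16

ABO cross I^A I^B × I^B I^B → 1/2 B, 1/2 AB.
Rh cross +/+ × -/- → 1 Rh+; so P(type B, Rh-positive) = 1/2 × 1 = 1/2 per child.
P(none) = (1/2)^4 = 1/16; P(at least one) = 1 − 1/16 = 15/16.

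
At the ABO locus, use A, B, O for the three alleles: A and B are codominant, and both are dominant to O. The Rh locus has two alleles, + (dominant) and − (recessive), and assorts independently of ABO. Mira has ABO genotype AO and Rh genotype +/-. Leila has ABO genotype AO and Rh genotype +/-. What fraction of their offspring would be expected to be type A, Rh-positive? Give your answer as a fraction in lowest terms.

ABO cross AO × AO → offspring phenotypes: 1/4 O, 3/4 A.
Rh cross +/- × +/- → 3/4 Rh+, 1/4 Rh-.
Independent loci: P(type A, Rh-positive) = 3/4 × 3/4 = 9/16.

9/16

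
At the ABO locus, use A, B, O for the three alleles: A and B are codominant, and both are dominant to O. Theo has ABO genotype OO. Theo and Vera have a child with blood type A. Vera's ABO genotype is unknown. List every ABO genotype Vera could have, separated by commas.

AA, AB, AO

For each candidate genotype of Vera, check whether crossing it with OO can produce every observed child phenotype.
  AA → possible child types {A} ✓
  AB → possible child types {A, B} ✓
  AO → possible child types {O, A} ✓
  BB → possible child types {B} ✗
  BO → possible child types {O, B} ✗
  OO → possible child types {O} ✗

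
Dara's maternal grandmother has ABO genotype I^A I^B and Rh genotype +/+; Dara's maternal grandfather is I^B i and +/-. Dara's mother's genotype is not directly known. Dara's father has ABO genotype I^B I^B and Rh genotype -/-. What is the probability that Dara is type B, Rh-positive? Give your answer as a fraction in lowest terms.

Dara's mother's ABO genotype from I^A I^B × I^B i: 1/4 I^A I^B, 1/4 I^A i, 1/4 I^B I^B, 1/4 I^B i.
Crossing each possibility with the father I^B I^B and summing P(type B): 1/4·1/2 + 1/4·1/2 + 1/4·1 + 1/4·1 = 3/4.
Similarly for Rh via the mother's Rh distribution: P(Rh+) = 3/4.
Independent loci: 3/4 × 3/4 = 9/16.

9/16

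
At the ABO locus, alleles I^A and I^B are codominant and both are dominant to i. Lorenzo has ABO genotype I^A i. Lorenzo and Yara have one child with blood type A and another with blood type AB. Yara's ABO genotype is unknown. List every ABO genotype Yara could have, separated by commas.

I^A I^B, I^B i

For each candidate genotype of Yara, check whether crossing it with I^A i can produce every observed child phenotype.
  I^A I^A → possible child types {A} ✗
  I^A I^B → possible child types {A, B, AB} ✓
  I^A i → possible child types {O, A} ✗
  I^B I^B → possible child types {B, AB} ✗
  I^B i → possible child types {O, A, B, AB} ✓
  i i → possible child types {O, A} ✗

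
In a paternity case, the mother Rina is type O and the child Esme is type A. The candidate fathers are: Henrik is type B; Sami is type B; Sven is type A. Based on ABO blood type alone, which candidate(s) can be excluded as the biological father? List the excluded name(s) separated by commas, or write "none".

Henrik, Sami

A candidate is excluded only if no genotype consistent with his phenotype could produce a type A child with a type O mother.
Henrik (type B): no genotype consistent with that phenotype can produce a type-A child with a type-O mother.
Sami (type B): no genotype consistent with that phenotype can produce a type-A child with a type-O mother.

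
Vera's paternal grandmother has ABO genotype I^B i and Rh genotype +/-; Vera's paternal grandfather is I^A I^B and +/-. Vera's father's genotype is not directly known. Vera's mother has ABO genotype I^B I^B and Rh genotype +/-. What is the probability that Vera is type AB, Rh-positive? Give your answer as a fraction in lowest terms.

3/16

Vera's father's ABO genotype from I^B i × I^A I^B: 1/4 I^A I^B, 1/4 I^A i, 1/4 I^B I^B, 1/4 I^B i.
Crossing each possibility with the mother I^B I^B and summing P(type AB): 1/4·1/2 + 1/4·1/2 + 1/4·0 + 1/4·0 = 1/4.
Similarly for Rh via the father's Rh distribution: P(Rh+) = 3/4.
Independent loci: 1/4 × 3/4 = 3/16.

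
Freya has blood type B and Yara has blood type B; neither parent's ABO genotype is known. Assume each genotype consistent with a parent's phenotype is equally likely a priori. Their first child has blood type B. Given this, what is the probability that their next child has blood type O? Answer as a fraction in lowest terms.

1/20

Possible genotypes: Freya ∈ {I^B I^B, I^B i}; Yara ∈ {I^B I^B, I^B i}.
Weight each parental genotype pair by prior × P(type-B child):
  I^B I^B × I^B I^B: posterior weight 4/15; P(next child type O) = 0.
  I^B I^B × I^B i: posterior weight 4/15; P(next child type O) = 0.
  I^B i × I^B I^B: posterior weight 4/15; P(next child type O) = 0.
  I^B i × I^B i: posterior weight 1/5; P(next child type O) = 1/4.
Weighted sum = 1/20.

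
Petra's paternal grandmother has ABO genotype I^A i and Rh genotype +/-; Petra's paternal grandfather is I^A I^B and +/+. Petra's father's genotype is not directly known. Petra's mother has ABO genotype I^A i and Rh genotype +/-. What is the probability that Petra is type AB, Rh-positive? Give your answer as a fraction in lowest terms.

Petra's father's ABO genotype from I^A i × I^A I^B: 1/4 I^A I^A, 1/4 I^A I^B, 1/4 I^A i, 1/4 I^B i.
Crossing each possibility with the mother I^A i and summing P(type AB): 1/4·0 + 1/4·1/4 + 1/4·0 + 1/4·1/4 = 1/8.
Similarly for Rh via the father's Rh distribution: P(Rh+) = 7/8.
Independent loci: 1/8 × 7/8 = 7/64.

7/64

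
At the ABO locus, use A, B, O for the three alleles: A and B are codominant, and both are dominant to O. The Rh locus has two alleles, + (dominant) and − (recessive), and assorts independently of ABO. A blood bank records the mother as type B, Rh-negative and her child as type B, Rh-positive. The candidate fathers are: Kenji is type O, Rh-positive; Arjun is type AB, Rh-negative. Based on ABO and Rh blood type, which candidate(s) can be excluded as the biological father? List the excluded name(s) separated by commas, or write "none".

Arjun

A candidate is excluded only if no genotype consistent with his phenotype could produce a type B, Rh-positive child with a type B, Rh-negative mother.
Arjun (type AB, Rh-): no genotype consistent with that phenotype can produce a type-B Rh+ child with a type-B mother.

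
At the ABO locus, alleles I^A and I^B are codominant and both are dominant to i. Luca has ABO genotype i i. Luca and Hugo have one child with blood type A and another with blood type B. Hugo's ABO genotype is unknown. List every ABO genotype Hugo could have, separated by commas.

I^A I^B

For each candidate genotype of Hugo, check whether crossing it with i i can produce every observed child phenotype.
  I^A I^A → possible child types {A} ✗
  I^A I^B → possible child types {A, B} ✓
  I^A i → possible child types {O, A} ✗
  I^B I^B → possible child types {B} ✗
  I^B i → possible child types {O, B} ✗
  i i → possible child types {O} ✗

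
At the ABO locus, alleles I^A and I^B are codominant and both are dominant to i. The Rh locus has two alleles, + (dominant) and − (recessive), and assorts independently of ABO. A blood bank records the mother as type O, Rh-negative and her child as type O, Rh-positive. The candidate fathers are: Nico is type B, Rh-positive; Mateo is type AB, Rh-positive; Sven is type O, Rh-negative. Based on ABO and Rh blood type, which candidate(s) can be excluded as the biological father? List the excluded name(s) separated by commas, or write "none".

A candidate is excluded only if no genotype consistent with his phenotype could produce a type O, Rh-positive child with a type O, Rh-negative mother.
Mateo (type AB, Rh+): no genotype consistent with that phenotype can produce a type-O Rh+ child with a type-O mother.
Sven (type O, Rh-): no genotype consistent with that phenotype can produce a type-O Rh+ child with a type-O mother.

Mateo, Sven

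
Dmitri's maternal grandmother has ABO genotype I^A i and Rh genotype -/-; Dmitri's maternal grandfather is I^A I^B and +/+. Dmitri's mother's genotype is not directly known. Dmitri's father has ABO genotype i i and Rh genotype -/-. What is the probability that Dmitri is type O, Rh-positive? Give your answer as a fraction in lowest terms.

Dmitri's mother's ABO genotype from I^A i × I^A I^B: 1/4 I^A I^A, 1/4 I^A I^B, 1/4 I^A i, 1/4 I^B i.
Crossing each possibility with the father i i and summing P(type O): 1/4·0 + 1/4·0 + 1/4·1/2 + 1/4·1/2 = 1/4.
Similarly for Rh via the mother's Rh distribution: P(Rh+) = 1/2.
Independent loci: 1/4 × 1/2 = 1/8.

1/8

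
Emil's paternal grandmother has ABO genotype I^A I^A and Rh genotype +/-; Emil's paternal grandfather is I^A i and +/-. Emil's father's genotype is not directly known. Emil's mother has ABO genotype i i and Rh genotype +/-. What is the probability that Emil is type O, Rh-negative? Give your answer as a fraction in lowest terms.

Emil's father's ABO genotype from I^A I^A × I^A i: 1/2 I^A I^A, 1/2 I^A i.
Crossing each possibility with the mother i i and summing P(type O): 1/2·0 + 1/2·1/2 = 1/4.
Similarly for Rh via the father's Rh distribution: P(Rh-) = 1/4.
Independent loci: 1/4 × 1/4 = 1/16.

1/16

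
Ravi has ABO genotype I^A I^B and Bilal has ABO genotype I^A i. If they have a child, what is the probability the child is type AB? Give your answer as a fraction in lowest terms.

ABO cross I^A I^B × I^A i → offspring phenotypes: 1/2 A, 1/4 B, 1/4 AB.
So P(type AB) = 1/4.

1/4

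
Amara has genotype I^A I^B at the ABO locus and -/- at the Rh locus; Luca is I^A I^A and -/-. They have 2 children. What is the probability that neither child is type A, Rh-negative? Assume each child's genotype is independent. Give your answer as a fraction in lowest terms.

1/4

ABO cross I^A I^B × I^A I^A → 1/2 A, 1/2 AB.
Rh cross -/- × -/- → 1 Rh-; so P(type A, Rh-negative) = 1/2 × 1 = 1/2 per child.
P(not type A, Rh-negative) = 1/2 for one child; (1/2)^2 = 1/4.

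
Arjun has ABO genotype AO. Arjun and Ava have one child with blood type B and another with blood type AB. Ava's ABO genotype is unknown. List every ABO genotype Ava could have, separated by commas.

For each candidate genotype of Ava, check whether crossing it with AO can produce every observed child phenotype.
  AA → possible child types {A} ✗
  AB → possible child types {A, B, AB} ✓
  AO → possible child types {O, A} ✗
  BB → possible child types {B, AB} ✓
  BO → possible child types {O, A, B, AB} ✓
  OO → possible child types {O, A} ✗

AB, BB, BO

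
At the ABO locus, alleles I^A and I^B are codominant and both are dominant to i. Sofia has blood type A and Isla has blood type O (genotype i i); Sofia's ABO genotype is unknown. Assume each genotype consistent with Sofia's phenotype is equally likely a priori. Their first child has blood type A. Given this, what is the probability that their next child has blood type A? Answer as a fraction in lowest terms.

5/6

Possible genotypes: Sofia ∈ {I^A I^A, I^A i}; Isla ∈ {i i}.
Weight each parental genotype pair by prior × P(type-A child):
  I^A I^A × i i: posterior weight 2/3; P(next child type A) = 1.
  I^A i × i i: posterior weight 1/3; P(next child type A) = 1/2.
Weighted sum = 5/6.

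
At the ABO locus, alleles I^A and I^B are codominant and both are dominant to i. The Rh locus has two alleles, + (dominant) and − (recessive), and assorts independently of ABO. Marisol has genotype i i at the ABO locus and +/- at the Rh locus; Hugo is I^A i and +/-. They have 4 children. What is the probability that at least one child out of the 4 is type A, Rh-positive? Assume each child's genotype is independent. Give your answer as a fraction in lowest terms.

3471/4096

ABO cross i i × I^A i → 1/2 O, 1/2 A.
Rh cross +/- × +/- → 3/4 Rh+, 1/4 Rh-; so P(type A, Rh-positive) = 1/2 × 3/4 = 3/8 per child.
P(none) = (5/8)^4 = 625/4096; P(at least one) = 1 − 625/4096 = 3471/4096.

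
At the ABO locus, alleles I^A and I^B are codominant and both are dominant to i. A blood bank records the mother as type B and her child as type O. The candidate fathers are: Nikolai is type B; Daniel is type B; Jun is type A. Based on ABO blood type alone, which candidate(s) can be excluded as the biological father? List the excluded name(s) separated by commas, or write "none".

none

A candidate is excluded only if no genotype consistent with his phenotype could produce a type O child with a type B mother.
Every candidate has at least one consistent genotype combination, so none can be excluded.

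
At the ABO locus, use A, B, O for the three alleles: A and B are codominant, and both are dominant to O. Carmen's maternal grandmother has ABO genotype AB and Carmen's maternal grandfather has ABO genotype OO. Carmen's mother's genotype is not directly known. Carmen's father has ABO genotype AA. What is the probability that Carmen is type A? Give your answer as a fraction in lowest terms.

3/4

Carmen's mother's ABO genotype from AB × OO: 1/2 AO, 1/2 BO.
Crossing each possibility with the father AA and summing P(type A): 1/2·1 + 1/2·1/2 = 3/4.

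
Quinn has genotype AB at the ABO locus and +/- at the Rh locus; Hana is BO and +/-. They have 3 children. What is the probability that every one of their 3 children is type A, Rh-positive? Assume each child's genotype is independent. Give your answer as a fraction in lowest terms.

ABO cross AB × BO → 1/4 A, 1/2 B, 1/4 AB.
Rh cross +/- × +/- → 3/4 Rh+, 1/4 Rh-; so P(type A, Rh-positive) = 1/4 × 3/4 = 3/16 per child.
All 3 independent: (3/16)^3 = 27/4096.

27/4096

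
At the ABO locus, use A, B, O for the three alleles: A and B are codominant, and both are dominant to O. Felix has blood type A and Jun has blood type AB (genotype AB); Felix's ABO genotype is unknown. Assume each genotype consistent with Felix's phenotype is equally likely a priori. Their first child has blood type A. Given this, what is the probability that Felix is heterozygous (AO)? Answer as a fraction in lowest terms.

Possible genotypes: Felix ∈ {AA, AO}; Jun ∈ {AB}.
Weight each parental genotype pair by prior × P(type-A child):
  AA × AB: posterior weight 1/2.
  AO × AB: posterior weight 1/2.
Sum the posterior weight over pairs where Felix is AO: 1/2.

1/2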